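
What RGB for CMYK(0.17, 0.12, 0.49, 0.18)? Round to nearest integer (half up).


R = 255 × (1-C) × (1-K) = 255 × 0.83 × 0.82 = 173.553 → 174
G = 255 × (1-M) × (1-K) = 255 × 0.88 × 0.82 = 184.008 → 184
B = 255 × (1-Y) × (1-K) = 255 × 0.51 × 0.82 = 106.641 → 107
= RGB(174, 184, 107)


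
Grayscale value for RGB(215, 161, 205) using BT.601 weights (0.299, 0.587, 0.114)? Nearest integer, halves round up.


Gray = 0.299×R + 0.587×G + 0.114×B
Gray = 0.299×215 + 0.587×161 + 0.114×205
Gray = 64.285 + 94.507 + 23.370
Gray = 182.162 → round half up → 182
Gray = 182


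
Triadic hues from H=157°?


Triadic: equally spaced at 120° intervals
H1 = 157°
H2 = (157 + 120) mod 360 = 277°
H3 = (157 + 240) mod 360 = 37°
Triadic = 157°, 277°, 37°


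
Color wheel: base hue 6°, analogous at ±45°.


Base hue: 6°
Left analog: (6 - 45) mod 360 = 321°
Right analog: (6 + 45) mod 360 = 51°
Analogous hues = 321° and 51°


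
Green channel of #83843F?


Color: #83843F
R = 83 = 131
G = 84 = 132
B = 3F = 63
Green = 132


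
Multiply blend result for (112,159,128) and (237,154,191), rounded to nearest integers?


Multiply: C = A×B/255, rounded to nearest integer
R: 112×237/255 = 26544/255 ≈ 104.094 → 104
G: 159×154/255 = 24486/255 ≈ 96.024 → 96
B: 128×191/255 = 24448/255 ≈ 95.875 → 96
= RGB(104, 96, 96)


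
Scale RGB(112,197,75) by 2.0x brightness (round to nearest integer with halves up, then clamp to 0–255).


Multiply each channel by 2.0, round half up, clamp to [0, 255]
R: 112×2.0 = 224
G: 197×2.0 = 394 → clamp → 255
B: 75×2.0 = 150
= RGB(224, 255, 150)


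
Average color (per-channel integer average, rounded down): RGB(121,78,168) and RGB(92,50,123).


Midpoint: each channel = ⌊(C₁+C₂)/2⌋
R: ⌊(121+92)/2⌋ = 106
G: ⌊(78+50)/2⌋ = 64
B: ⌊(168+123)/2⌋ = 145
= RGB(106, 64, 145)


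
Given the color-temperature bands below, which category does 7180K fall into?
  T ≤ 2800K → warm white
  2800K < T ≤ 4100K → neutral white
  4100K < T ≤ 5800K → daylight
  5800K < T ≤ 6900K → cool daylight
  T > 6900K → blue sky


Temperature: 7180K
7180K > 6900K → blue sky
Classification: blue sky


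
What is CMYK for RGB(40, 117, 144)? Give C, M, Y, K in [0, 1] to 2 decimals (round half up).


R'=40/255≈0.1569, G'=117/255≈0.4588, B'=144/255≈0.5647
K = 1 - max(R',G',B') = 1 - 144/255 = 111/255 = 0.43529… → 0.44
(1-R'-K)/(1-K) simplifies to (max-R)/max with max = 144:
C = (144-40)/144 = 104/144 = 0.72222… → 0.72
M = (144-117)/144 = 27/144 = 0.1875 → 0.19
Y = (144-144)/144 = 0/144 = 0 → 0.00
= CMYK(0.72, 0.19, 0.00, 0.44)


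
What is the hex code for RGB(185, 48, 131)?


R = 185 → B9 (hex)
G = 48 → 30 (hex)
B = 131 → 83 (hex)
Hex = #B93083


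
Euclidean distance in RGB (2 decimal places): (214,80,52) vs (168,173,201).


d = √[(R₁-R₂)² + (G₁-G₂)² + (B₁-B₂)²]
d = √[(214-168)² + (80-173)² + (52-201)²]
d = √[2116 + 8649 + 22201]
d = √32966
d ≈ 181.57


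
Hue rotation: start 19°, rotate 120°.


New hue = (H + rotation) mod 360
New hue = (19 + 120) mod 360
= 139 mod 360
= 139°


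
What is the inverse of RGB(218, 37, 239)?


Invert: (255-R, 255-G, 255-B)
R: 255-218 = 37
G: 255-37 = 218
B: 255-239 = 16
= RGB(37, 218, 16)


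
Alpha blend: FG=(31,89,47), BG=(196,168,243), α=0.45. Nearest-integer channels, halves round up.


C = α×F + (1-α)×B, with 1-α = 0.55
R: 0.45×31 + 0.55×196 = 13.95 + 107.80 = 121.75 → 122
G: 0.45×89 + 0.55×168 = 40.05 + 92.40 = 132.45 → 132
B: 0.45×47 + 0.55×243 = 21.15 + 133.65 = 154.80 → 155
= RGB(122, 132, 155)


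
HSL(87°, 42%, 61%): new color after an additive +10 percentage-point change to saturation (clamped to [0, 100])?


Original S = 42%
Adjustment = +10 percentage points
New S = 42 + (10) = 52
Clamp to [0, 100] → 52
= HSL(87°, 52%, 61%)


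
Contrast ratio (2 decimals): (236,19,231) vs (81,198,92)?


Linearize each sRGB channel c=v/255: c/12.92 if c ≤ 0.04045 else ((c+0.055)/1.055)^2.4
L = 0.2126×R_lin + 0.7152×G_lin + 0.0722×B_lin
Color 1 (236,19,231):
  R=236: 236/255≈0.9255 > 0.04045 → ((0.9255+0.055)/1.055)^2.4 ≈ 0.83880
  G=19: 19/255≈0.0745 > 0.04045 → ((0.0745+0.055)/1.055)^2.4 ≈ 0.00651
  B=231: 231/255≈0.9059 > 0.04045 → ((0.9059+0.055)/1.055)^2.4 ≈ 0.79910
  L1 = 0.2126×0.83880 + 0.7152×0.00651 + 0.0722×0.79910 ≈ 0.24068
Color 2 (81,198,92):
  R=81: 81/255≈0.3176 > 0.04045 → ((0.3176+0.055)/1.055)^2.4 ≈ 0.08228
  G=198: 198/255≈0.7765 > 0.04045 → ((0.7765+0.055)/1.055)^2.4 ≈ 0.56471
  B=92: 92/255≈0.3608 > 0.04045 → ((0.3608+0.055)/1.055)^2.4 ≈ 0.10702
  L2 = 0.2126×0.08228 + 0.7152×0.56471 + 0.0722×0.10702 ≈ 0.42910
Lighter = 0.42910, Darker = 0.24068
Ratio = (L_lighter + 0.05) / (L_darker + 0.05)
Ratio = (0.42910 + 0.05) / (0.24068 + 0.05) = 0.47910 / 0.29068 ≈ 1.6482
Ratio ≈ 1.65:1


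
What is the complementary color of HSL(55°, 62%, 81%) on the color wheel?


Complement = opposite side of color wheel = hue + 180°
H' = (55 + 180) mod 360 = 235°
S and L unchanged.
= HSL(235°, 62%, 81%)


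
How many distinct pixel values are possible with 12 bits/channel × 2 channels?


Total bits = 12 bits/channel × 2 channels = 24 bits
Distinct pixel values = 2^24
= 16,777,216 pixel values


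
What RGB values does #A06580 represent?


A0 → 160 (R)
65 → 101 (G)
80 → 128 (B)
= RGB(160, 101, 128)


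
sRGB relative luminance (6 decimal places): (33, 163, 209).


Linearize each channel (sRGB transfer function): c = v/255; c_lin = c/12.92 if c ≤ 0.04045, else ((c+0.055)/1.055)^2.4
  R: 33/255 ≈ 0.129412 > 0.04045 → ((0.129412+0.055)/1.055)^2.4 ≈ 0.015209
  G: 163/255 ≈ 0.639216 > 0.04045 → ((0.639216+0.055)/1.055)^2.4 ≈ 0.366253
  B: 209/255 ≈ 0.819608 > 0.04045 → ((0.819608+0.055)/1.055)^2.4 ≈ 0.637597
R_lin = 0.015209, G_lin = 0.366253, B_lin = 0.637597
L = 0.2126×R + 0.7152×G + 0.0722×B
L = 0.2126×0.015209 + 0.7152×0.366253 + 0.0722×0.637597
L ≈ 0.311212


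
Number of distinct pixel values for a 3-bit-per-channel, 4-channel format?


Total bits = 3 bits/channel × 4 channels = 12 bits
Distinct pixel values = 2^12
= 4,096 pixel values


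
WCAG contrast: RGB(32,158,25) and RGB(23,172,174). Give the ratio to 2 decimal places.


Linearize each sRGB channel c=v/255: c/12.92 if c ≤ 0.04045 else ((c+0.055)/1.055)^2.4
L = 0.2126×R_lin + 0.7152×G_lin + 0.0722×B_lin
Color 1 (32,158,25):
  R=32: 32/255≈0.1255 > 0.04045 → ((0.1255+0.055)/1.055)^2.4 ≈ 0.01444
  G=158: 158/255≈0.6196 > 0.04045 → ((0.6196+0.055)/1.055)^2.4 ≈ 0.34191
  B=25: 25/255≈0.0980 > 0.04045 → ((0.0980+0.055)/1.055)^2.4 ≈ 0.00972
  L1 = 0.2126×0.01444 + 0.7152×0.34191 + 0.0722×0.00972 ≈ 0.24831
Color 2 (23,172,174):
  R=23: 23/255≈0.0902 > 0.04045 → ((0.0902+0.055)/1.055)^2.4 ≈ 0.00857
  G=172: 172/255≈0.6745 > 0.04045 → ((0.6745+0.055)/1.055)^2.4 ≈ 0.41254
  B=174: 174/255≈0.6824 > 0.04045 → ((0.6824+0.055)/1.055)^2.4 ≈ 0.42327
  L2 = 0.2126×0.00857 + 0.7152×0.41254 + 0.0722×0.42327 ≈ 0.32743
Lighter = 0.32743, Darker = 0.24831
Ratio = (L_lighter + 0.05) / (L_darker + 0.05)
Ratio = (0.32743 + 0.05) / (0.24831 + 0.05) = 0.37743 / 0.29831 ≈ 1.2652
Ratio ≈ 1.27:1


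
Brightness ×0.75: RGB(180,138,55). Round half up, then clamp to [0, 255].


Multiply each channel by 0.75, round half up, clamp to [0, 255]
R: 180×0.75 = 135
G: 138×0.75 = 103.5 → round → 104
B: 55×0.75 = 41.25 → round → 41
= RGB(135, 104, 41)


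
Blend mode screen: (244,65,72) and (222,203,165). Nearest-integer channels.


Screen: C = 255 - (255-A)×(255-B)/255, rounded to nearest integer
R: 255 - (255-244)×(255-222)/255 = 255 - 363/255 ≈ 255 - 1.424 = 253.576 → 254
G: 255 - (255-65)×(255-203)/255 = 255 - 9880/255 ≈ 255 - 38.745 = 216.255 → 216
B: 255 - (255-72)×(255-165)/255 = 255 - 16470/255 ≈ 255 - 64.588 = 190.412 → 190
= RGB(254, 216, 190)


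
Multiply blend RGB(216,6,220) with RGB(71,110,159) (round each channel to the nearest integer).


Multiply: C = A×B/255, rounded to nearest integer
R: 216×71/255 = 15336/255 ≈ 60.141 → 60
G: 6×110/255 = 660/255 ≈ 2.588 → 3
B: 220×159/255 = 34980/255 ≈ 137.176 → 137
= RGB(60, 3, 137)


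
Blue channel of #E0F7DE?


Color: #E0F7DE
R = E0 = 224
G = F7 = 247
B = DE = 222
Blue = 222


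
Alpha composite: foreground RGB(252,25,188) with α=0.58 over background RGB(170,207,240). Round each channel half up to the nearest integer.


C = α×F + (1-α)×B, with 1-α = 0.42
R: 0.58×252 + 0.42×170 = 146.16 + 71.40 = 217.56 → 218
G: 0.58×25 + 0.42×207 = 14.50 + 86.94 = 101.44 → 101
B: 0.58×188 + 0.42×240 = 109.04 + 100.80 = 209.84 → 210
= RGB(218, 101, 210)


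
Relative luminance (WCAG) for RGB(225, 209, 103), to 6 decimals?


Linearize each channel (sRGB transfer function): c = v/255; c_lin = c/12.92 if c ≤ 0.04045, else ((c+0.055)/1.055)^2.4
  R: 225/255 ≈ 0.882353 > 0.04045 → ((0.882353+0.055)/1.055)^2.4 ≈ 0.752942
  G: 209/255 ≈ 0.819608 > 0.04045 → ((0.819608+0.055)/1.055)^2.4 ≈ 0.637597
  B: 103/255 ≈ 0.403922 > 0.04045 → ((0.403922+0.055)/1.055)^2.4 ≈ 0.135633
R_lin = 0.752942, G_lin = 0.637597, B_lin = 0.135633
L = 0.2126×R + 0.7152×G + 0.0722×B
L = 0.2126×0.752942 + 0.7152×0.637597 + 0.0722×0.135633
L ≈ 0.625878


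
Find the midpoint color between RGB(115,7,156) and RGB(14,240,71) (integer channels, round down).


Midpoint: each channel = ⌊(C₁+C₂)/2⌋
R: ⌊(115+14)/2⌋ = 64
G: ⌊(7+240)/2⌋ = 123
B: ⌊(156+71)/2⌋ = 113
= RGB(64, 123, 113)


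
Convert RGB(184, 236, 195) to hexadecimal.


R = 184 → B8 (hex)
G = 236 → EC (hex)
B = 195 → C3 (hex)
Hex = #B8ECC3


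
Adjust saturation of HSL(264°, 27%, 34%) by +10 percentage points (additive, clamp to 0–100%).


Original S = 27%
Adjustment = +10 percentage points
New S = 27 + (10) = 37
Clamp to [0, 100] → 37
= HSL(264°, 37%, 34%)


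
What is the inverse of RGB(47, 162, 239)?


Invert: (255-R, 255-G, 255-B)
R: 255-47 = 208
G: 255-162 = 93
B: 255-239 = 16
= RGB(208, 93, 16)


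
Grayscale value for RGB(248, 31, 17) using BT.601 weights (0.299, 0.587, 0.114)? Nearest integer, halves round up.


Gray = 0.299×R + 0.587×G + 0.114×B
Gray = 0.299×248 + 0.587×31 + 0.114×17
Gray = 74.152 + 18.197 + 1.938
Gray = 94.287 → round half up → 94
Gray = 94


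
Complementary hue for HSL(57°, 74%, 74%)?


Complement = opposite side of color wheel = hue + 180°
H' = (57 + 180) mod 360 = 237°
S and L unchanged.
= HSL(237°, 74%, 74%)


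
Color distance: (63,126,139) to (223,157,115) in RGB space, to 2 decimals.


d = √[(R₁-R₂)² + (G₁-G₂)² + (B₁-B₂)²]
d = √[(63-223)² + (126-157)² + (139-115)²]
d = √[25600 + 961 + 576]
d = √27137
d ≈ 164.73


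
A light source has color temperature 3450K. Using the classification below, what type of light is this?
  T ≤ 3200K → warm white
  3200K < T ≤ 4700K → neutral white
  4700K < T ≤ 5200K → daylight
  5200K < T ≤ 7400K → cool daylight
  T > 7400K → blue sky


Temperature: 3450K
3200K < 3450K ≤ 4700K → neutral white
Classification: neutral white


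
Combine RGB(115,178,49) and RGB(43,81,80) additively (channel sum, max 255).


Additive: each channel = min(255, C₁+C₂)
R: 115+43 = 158 → 158
G: 178+81 = 259 → 255
B: 49+80 = 129 → 129
= RGB(158, 255, 129)


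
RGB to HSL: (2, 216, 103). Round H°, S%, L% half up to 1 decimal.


Normalize: R'=2/255≈0.0078, G'=216/255≈0.8471, B'=103/255≈0.4039
Max=216/255, Min=2/255, Δ=Max-Min=214/255
L = (Max+Min)/2 = (216+2)/510 = 218/510 = 0.42745… → L = 42.7%
L ≤ 0.5 → S = Δ/(Max+Min) = 214/(216+2) = 214/218 = 0.98165… → S = 98.2%
(the 1/255 factors cancel in S and H, so raw channel differences can be used)
Max is G' → H = 60 × ((B-R)/Δ + 2) = 60 × ((103-2)/214 + 2)
  101/214 + 2 = 0.4719… + 2 = 2.4719…
  H = 60 × 2.4719… = 148.317…° → H = 148.3°
= HSL(148.3°, 98.2%, 42.7%)


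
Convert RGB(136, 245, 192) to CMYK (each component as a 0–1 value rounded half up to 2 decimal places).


R'=136/255≈0.5333, G'=245/255≈0.9608, B'=192/255≈0.7529
K = 1 - max(R',G',B') = 1 - 245/255 = 10/255 = 0.03921… → 0.04
(1-R'-K)/(1-K) simplifies to (max-R)/max with max = 245:
C = (245-136)/245 = 109/245 = 0.44489… → 0.44
M = (245-245)/245 = 0/245 = 0 → 0.00
Y = (245-192)/245 = 53/245 = 0.21632… → 0.22
= CMYK(0.44, 0.00, 0.22, 0.04)


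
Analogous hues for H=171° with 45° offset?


Base hue: 171°
Left analog: (171 - 45) mod 360 = 126°
Right analog: (171 + 45) mod 360 = 216°
Analogous hues = 126° and 216°


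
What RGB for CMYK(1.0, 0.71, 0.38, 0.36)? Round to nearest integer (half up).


R = 255 × (1-C) × (1-K) = 255 × 0.00 × 0.64 = 0
G = 255 × (1-M) × (1-K) = 255 × 0.29 × 0.64 = 47.328 → 47
B = 255 × (1-Y) × (1-K) = 255 × 0.62 × 0.64 = 101.184 → 101
= RGB(0, 47, 101)


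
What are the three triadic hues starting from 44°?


Triadic: equally spaced at 120° intervals
H1 = 44°
H2 = (44 + 120) mod 360 = 164°
H3 = (44 + 240) mod 360 = 284°
Triadic = 44°, 164°, 284°


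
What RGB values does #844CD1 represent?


84 → 132 (R)
4C → 76 (G)
D1 → 209 (B)
= RGB(132, 76, 209)


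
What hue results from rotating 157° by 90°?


New hue = (H + rotation) mod 360
New hue = (157 + 90) mod 360
= 247 mod 360
= 247°


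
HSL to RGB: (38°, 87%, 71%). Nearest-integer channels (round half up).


H=38°, S=0.87, L=0.71
C = (1-|2L-1|)×S = (1-|0.42|)×0.87 = 0.5046
H' = H/60 = 38/60 ≈ 0.6333; X = C×(1-|H' mod 2 - 1|) = 0.31958
m = L - C/2 = 0.71 - 0.2523 = 0.4577
Sector ⌊H'⌋ = 0 → (R',G',B') = (0.5046, 0.31958, 0.0)
RGB = ((R'+m)×255, (G'+m)×255, (B'+m)×255) = (245.3865, 198.2064, 116.7135)
Round half up → RGB(245, 198, 117)


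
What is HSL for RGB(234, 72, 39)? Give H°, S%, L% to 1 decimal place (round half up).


Normalize: R'=234/255≈0.9176, G'=72/255≈0.2824, B'=39/255≈0.1529
Max=234/255, Min=39/255, Δ=Max-Min=195/255
L = (Max+Min)/2 = (234+39)/510 = 273/510 = 0.53529… → L = 53.5%
L > 0.5 → S = Δ/(2-Max-Min) = 195/(510-234-39) = 195/237 = 0.82278… → S = 82.3%
(the 1/255 factors cancel in S and H, so raw channel differences can be used)
Max is R' → H = 60 × (((G-B)/Δ) mod 6) = 60 × (((72-39)/195) mod 6)
  33/195 = 0.1692…
  H = 60 × 0.1692… = 10.153…° → H = 10.2°
= HSL(10.2°, 82.3%, 53.5%)


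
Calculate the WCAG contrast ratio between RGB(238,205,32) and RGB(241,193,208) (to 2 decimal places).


Linearize each sRGB channel c=v/255: c/12.92 if c ≤ 0.04045 else ((c+0.055)/1.055)^2.4
L = 0.2126×R_lin + 0.7152×G_lin + 0.0722×B_lin
Color 1 (238,205,32):
  R=238: 238/255≈0.9333 > 0.04045 → ((0.9333+0.055)/1.055)^2.4 ≈ 0.85499
  G=205: 205/255≈0.8039 > 0.04045 → ((0.8039+0.055)/1.055)^2.4 ≈ 0.61050
  B=32: 32/255≈0.1255 > 0.04045 → ((0.1255+0.055)/1.055)^2.4 ≈ 0.01444
  L1 = 0.2126×0.85499 + 0.7152×0.61050 + 0.0722×0.01444 ≈ 0.61944
Color 2 (241,193,208):
  R=241: 241/255≈0.9451 > 0.04045 → ((0.9451+0.055)/1.055)^2.4 ≈ 0.87962
  G=193: 193/255≈0.7569 > 0.04045 → ((0.7569+0.055)/1.055)^2.4 ≈ 0.53328
  B=208: 208/255≈0.8157 > 0.04045 → ((0.8157+0.055)/1.055)^2.4 ≈ 0.63076
  L2 = 0.2126×0.87962 + 0.7152×0.53328 + 0.0722×0.63076 ≈ 0.61395
Lighter = 0.61944, Darker = 0.61395
Ratio = (L_lighter + 0.05) / (L_darker + 0.05)
Ratio = (0.61944 + 0.05) / (0.61395 + 0.05) = 0.66944 / 0.66395 ≈ 1.0083
Ratio ≈ 1.01:1


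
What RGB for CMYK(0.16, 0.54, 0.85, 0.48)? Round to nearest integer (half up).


R = 255 × (1-C) × (1-K) = 255 × 0.84 × 0.52 = 111.384 → 111
G = 255 × (1-M) × (1-K) = 255 × 0.46 × 0.52 = 60.996 → 61
B = 255 × (1-Y) × (1-K) = 255 × 0.15 × 0.52 = 19.89 → 20
= RGB(111, 61, 20)


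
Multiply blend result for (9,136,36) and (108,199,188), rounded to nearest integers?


Multiply: C = A×B/255, rounded to nearest integer
R: 9×108/255 = 972/255 ≈ 3.812 → 4
G: 136×199/255 = 27064/255 ≈ 106.133 → 106
B: 36×188/255 = 6768/255 ≈ 26.541 → 27
= RGB(4, 106, 27)


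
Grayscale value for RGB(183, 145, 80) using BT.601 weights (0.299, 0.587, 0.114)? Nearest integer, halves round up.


Gray = 0.299×R + 0.587×G + 0.114×B
Gray = 0.299×183 + 0.587×145 + 0.114×80
Gray = 54.717 + 85.115 + 9.120
Gray = 148.952 → round half up → 149
Gray = 149


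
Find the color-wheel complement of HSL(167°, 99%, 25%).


Complement = opposite side of color wheel = hue + 180°
H' = (167 + 180) mod 360 = 347°
S and L unchanged.
= HSL(347°, 99%, 25%)


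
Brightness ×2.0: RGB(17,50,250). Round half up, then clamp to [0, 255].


Multiply each channel by 2.0, round half up, clamp to [0, 255]
R: 17×2.0 = 34
G: 50×2.0 = 100
B: 250×2.0 = 500 → clamp → 255
= RGB(34, 100, 255)


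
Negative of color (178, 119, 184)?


Invert: (255-R, 255-G, 255-B)
R: 255-178 = 77
G: 255-119 = 136
B: 255-184 = 71
= RGB(77, 136, 71)


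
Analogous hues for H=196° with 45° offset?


Base hue: 196°
Left analog: (196 - 45) mod 360 = 151°
Right analog: (196 + 45) mod 360 = 241°
Analogous hues = 151° and 241°


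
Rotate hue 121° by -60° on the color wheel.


New hue = (H + rotation) mod 360
New hue = (121 -60) mod 360
= 61 mod 360
= 61°


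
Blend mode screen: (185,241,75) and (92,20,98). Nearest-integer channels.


Screen: C = 255 - (255-A)×(255-B)/255, rounded to nearest integer
R: 255 - (255-185)×(255-92)/255 = 255 - 11410/255 ≈ 255 - 44.745 = 210.255 → 210
G: 255 - (255-241)×(255-20)/255 = 255 - 3290/255 ≈ 255 - 12.902 = 242.098 → 242
B: 255 - (255-75)×(255-98)/255 = 255 - 28260/255 ≈ 255 - 110.824 = 144.176 → 144
= RGB(210, 242, 144)


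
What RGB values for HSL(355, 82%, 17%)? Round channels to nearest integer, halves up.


H=355°, S=0.82, L=0.17
C = (1-|2L-1|)×S = (1-|-0.66|)×0.82 = 0.2788
H' = H/60 = 355/60 ≈ 5.9167; X = C×(1-|H' mod 2 - 1|) ≈ 0.0232
m = L - C/2 = 0.17 - 0.1394 = 0.0306
Sector ⌊H'⌋ = 5 → (R',G',B') = (0.2788, 0.0, ≈0.0232)
RGB = ((R'+m)×255, (G'+m)×255, (B'+m)×255) = (78.897, 7.803, 13.7275)
Round half up → RGB(79, 8, 14)


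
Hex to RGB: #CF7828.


CF → 207 (R)
78 → 120 (G)
28 → 40 (B)
= RGB(207, 120, 40)


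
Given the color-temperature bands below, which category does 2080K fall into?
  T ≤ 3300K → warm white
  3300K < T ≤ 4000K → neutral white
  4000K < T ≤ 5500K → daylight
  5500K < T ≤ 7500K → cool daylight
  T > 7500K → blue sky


Temperature: 2080K
2080K ≤ 3300K → warm white
Classification: warm white


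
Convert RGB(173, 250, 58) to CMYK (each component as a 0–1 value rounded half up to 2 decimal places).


R'=173/255≈0.6784, G'=250/255≈0.9804, B'=58/255≈0.2275
K = 1 - max(R',G',B') = 1 - 250/255 = 5/255 = 0.01960… → 0.02
(1-R'-K)/(1-K) simplifies to (max-R)/max with max = 250:
C = (250-173)/250 = 77/250 = 0.308 → 0.31
M = (250-250)/250 = 0/250 = 0 → 0.00
Y = (250-58)/250 = 192/250 = 0.768 → 0.77
= CMYK(0.31, 0.00, 0.77, 0.02)


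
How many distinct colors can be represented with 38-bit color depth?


Colors = 2^bits = 2^38
= 274,877,906,944 colors


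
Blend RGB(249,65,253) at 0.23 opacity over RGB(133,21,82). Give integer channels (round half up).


C = α×F + (1-α)×B, with 1-α = 0.77
R: 0.23×249 + 0.77×133 = 57.27 + 102.41 = 159.68 → 160
G: 0.23×65 + 0.77×21 = 14.95 + 16.17 = 31.12 → 31
B: 0.23×253 + 0.77×82 = 58.19 + 63.14 = 121.33 → 121
= RGB(160, 31, 121)


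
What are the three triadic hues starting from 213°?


Triadic: equally spaced at 120° intervals
H1 = 213°
H2 = (213 + 120) mod 360 = 333°
H3 = (213 + 240) mod 360 = 93°
Triadic = 213°, 333°, 93°


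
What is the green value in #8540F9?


Color: #8540F9
R = 85 = 133
G = 40 = 64
B = F9 = 249
Green = 64


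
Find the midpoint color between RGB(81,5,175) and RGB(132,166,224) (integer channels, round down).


Midpoint: each channel = ⌊(C₁+C₂)/2⌋
R: ⌊(81+132)/2⌋ = 106
G: ⌊(5+166)/2⌋ = 85
B: ⌊(175+224)/2⌋ = 199
= RGB(106, 85, 199)


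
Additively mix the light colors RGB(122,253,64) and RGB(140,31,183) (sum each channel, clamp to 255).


Additive: each channel = min(255, C₁+C₂)
R: 122+140 = 262 → 255
G: 253+31 = 284 → 255
B: 64+183 = 247 → 247
= RGB(255, 255, 247)


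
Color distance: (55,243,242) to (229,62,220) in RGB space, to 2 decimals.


d = √[(R₁-R₂)² + (G₁-G₂)² + (B₁-B₂)²]
d = √[(55-229)² + (243-62)² + (242-220)²]
d = √[30276 + 32761 + 484]
d = √63521
d ≈ 252.03


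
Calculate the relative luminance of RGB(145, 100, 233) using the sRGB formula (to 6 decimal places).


Linearize each channel (sRGB transfer function): c = v/255; c_lin = c/12.92 if c ≤ 0.04045, else ((c+0.055)/1.055)^2.4
  R: 145/255 ≈ 0.568627 > 0.04045 → ((0.568627+0.055)/1.055)^2.4 ≈ 0.283149
  G: 100/255 ≈ 0.392157 > 0.04045 → ((0.392157+0.055)/1.055)^2.4 ≈ 0.127438
  B: 233/255 ≈ 0.913725 > 0.04045 → ((0.913725+0.055)/1.055)^2.4 ≈ 0.814847
R_lin = 0.283149, G_lin = 0.127438, B_lin = 0.814847
L = 0.2126×R + 0.7152×G + 0.0722×B
L = 0.2126×0.283149 + 0.7152×0.127438 + 0.0722×0.814847
L ≈ 0.210173


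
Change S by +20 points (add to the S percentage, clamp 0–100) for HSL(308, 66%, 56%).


Original S = 66%
Adjustment = +20 percentage points
New S = 66 + (20) = 86
Clamp to [0, 100] → 86
= HSL(308°, 86%, 56%)


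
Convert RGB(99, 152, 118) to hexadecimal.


R = 99 → 63 (hex)
G = 152 → 98 (hex)
B = 118 → 76 (hex)
Hex = #639876


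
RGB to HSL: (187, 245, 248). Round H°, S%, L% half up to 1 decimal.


Normalize: R'=187/255≈0.7333, G'=245/255≈0.9608, B'=248/255≈0.9725
Max=248/255, Min=187/255, Δ=Max-Min=61/255
L = (Max+Min)/2 = (248+187)/510 = 435/510 = 0.85294… → L = 85.3%
L > 0.5 → S = Δ/(2-Max-Min) = 61/(510-248-187) = 61/75 = 0.81333… → S = 81.3%
(the 1/255 factors cancel in S and H, so raw channel differences can be used)
Max is B' → H = 60 × ((R-G)/Δ + 4) = 60 × ((187-245)/61 + 4)
  -58/61 + 4 = -0.9508… + 4 = 3.0491…
  H = 60 × 3.0491… = 182.950…° → H = 183.0°
= HSL(183.0°, 81.3%, 85.3%)


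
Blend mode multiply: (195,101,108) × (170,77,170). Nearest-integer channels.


Multiply: C = A×B/255, rounded to nearest integer
R: 195×170/255 = 33150/255 ≈ 130.000 → 130
G: 101×77/255 = 7777/255 ≈ 30.498 → 30
B: 108×170/255 = 18360/255 ≈ 72.000 → 72
= RGB(130, 30, 72)


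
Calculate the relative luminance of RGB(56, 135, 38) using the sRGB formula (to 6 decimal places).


Linearize each channel (sRGB transfer function): c = v/255; c_lin = c/12.92 if c ≤ 0.04045, else ((c+0.055)/1.055)^2.4
  R: 56/255 ≈ 0.219608 > 0.04045 → ((0.219608+0.055)/1.055)^2.4 ≈ 0.039546
  G: 135/255 ≈ 0.529412 > 0.04045 → ((0.529412+0.055)/1.055)^2.4 ≈ 0.242281
  B: 38/255 ≈ 0.149020 > 0.04045 → ((0.149020+0.055)/1.055)^2.4 ≈ 0.019382
R_lin = 0.039546, G_lin = 0.242281, B_lin = 0.019382
L = 0.2126×R + 0.7152×G + 0.0722×B
L = 0.2126×0.039546 + 0.7152×0.242281 + 0.0722×0.019382
L ≈ 0.183086


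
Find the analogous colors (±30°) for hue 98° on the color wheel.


Base hue: 98°
Left analog: (98 - 30) mod 360 = 68°
Right analog: (98 + 30) mod 360 = 128°
Analogous hues = 68° and 128°


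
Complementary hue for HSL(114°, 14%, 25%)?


Complement = opposite side of color wheel = hue + 180°
H' = (114 + 180) mod 360 = 294°
S and L unchanged.
= HSL(294°, 14%, 25%)


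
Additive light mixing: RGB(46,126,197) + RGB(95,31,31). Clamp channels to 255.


Additive: each channel = min(255, C₁+C₂)
R: 46+95 = 141 → 141
G: 126+31 = 157 → 157
B: 197+31 = 228 → 228
= RGB(141, 157, 228)


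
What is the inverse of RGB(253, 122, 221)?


Invert: (255-R, 255-G, 255-B)
R: 255-253 = 2
G: 255-122 = 133
B: 255-221 = 34
= RGB(2, 133, 34)


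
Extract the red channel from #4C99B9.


Color: #4C99B9
R = 4C = 76
G = 99 = 153
B = B9 = 185
Red = 76


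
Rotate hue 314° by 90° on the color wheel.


New hue = (H + rotation) mod 360
New hue = (314 + 90) mod 360
= 404 mod 360
= 44°


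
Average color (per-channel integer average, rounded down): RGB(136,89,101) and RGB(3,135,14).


Midpoint: each channel = ⌊(C₁+C₂)/2⌋
R: ⌊(136+3)/2⌋ = 69
G: ⌊(89+135)/2⌋ = 112
B: ⌊(101+14)/2⌋ = 57
= RGB(69, 112, 57)


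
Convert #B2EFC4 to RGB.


B2 → 178 (R)
EF → 239 (G)
C4 → 196 (B)
= RGB(178, 239, 196)


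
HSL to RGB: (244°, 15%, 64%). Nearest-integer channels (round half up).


H=244°, S=0.15, L=0.64
C = (1-|2L-1|)×S = (1-|0.28|)×0.15 = 0.108
H' = H/60 = 244/60 ≈ 4.0667; X = C×(1-|H' mod 2 - 1|) = 0.0072
m = L - C/2 = 0.64 - 0.054 = 0.586
Sector ⌊H'⌋ = 4 → (R',G',B') = (0.0072, 0.0, 0.108)
RGB = ((R'+m)×255, (G'+m)×255, (B'+m)×255) = (151.266, 149.43, 176.97)
Round half up → RGB(151, 149, 177)


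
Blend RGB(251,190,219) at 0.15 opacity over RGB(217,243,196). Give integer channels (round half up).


C = α×F + (1-α)×B, with 1-α = 0.85
R: 0.15×251 + 0.85×217 = 37.65 + 184.45 = 222.10 → 222
G: 0.15×190 + 0.85×243 = 28.50 + 206.55 = 235.05 → 235
B: 0.15×219 + 0.85×196 = 32.85 + 166.60 = 199.45 → 199
= RGB(222, 235, 199)


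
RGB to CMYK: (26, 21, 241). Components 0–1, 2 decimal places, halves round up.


R'=26/255≈0.1020, G'=21/255≈0.0824, B'=241/255≈0.9451
K = 1 - max(R',G',B') = 1 - 241/255 = 14/255 = 0.05490… → 0.05
(1-R'-K)/(1-K) simplifies to (max-R)/max with max = 241:
C = (241-26)/241 = 215/241 = 0.89211… → 0.89
M = (241-21)/241 = 220/241 = 0.91286… → 0.91
Y = (241-241)/241 = 0/241 = 0 → 0.00
= CMYK(0.89, 0.91, 0.00, 0.05)


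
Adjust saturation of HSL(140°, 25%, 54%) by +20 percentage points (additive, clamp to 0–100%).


Original S = 25%
Adjustment = +20 percentage points
New S = 25 + (20) = 45
Clamp to [0, 100] → 45
= HSL(140°, 45%, 54%)


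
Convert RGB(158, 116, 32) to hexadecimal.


R = 158 → 9E (hex)
G = 116 → 74 (hex)
B = 32 → 20 (hex)
Hex = #9E7420


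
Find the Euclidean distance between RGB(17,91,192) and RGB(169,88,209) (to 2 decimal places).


d = √[(R₁-R₂)² + (G₁-G₂)² + (B₁-B₂)²]
d = √[(17-169)² + (91-88)² + (192-209)²]
d = √[23104 + 9 + 289]
d = √23402
d ≈ 152.98


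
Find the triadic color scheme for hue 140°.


Triadic: equally spaced at 120° intervals
H1 = 140°
H2 = (140 + 120) mod 360 = 260°
H3 = (140 + 240) mod 360 = 20°
Triadic = 140°, 260°, 20°


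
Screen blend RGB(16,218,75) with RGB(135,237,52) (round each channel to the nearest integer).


Screen: C = 255 - (255-A)×(255-B)/255, rounded to nearest integer
R: 255 - (255-16)×(255-135)/255 = 255 - 28680/255 ≈ 255 - 112.471 = 142.529 → 143
G: 255 - (255-218)×(255-237)/255 = 255 - 666/255 ≈ 255 - 2.612 = 252.388 → 252
B: 255 - (255-75)×(255-52)/255 = 255 - 36540/255 ≈ 255 - 143.294 = 111.706 → 112
= RGB(143, 252, 112)


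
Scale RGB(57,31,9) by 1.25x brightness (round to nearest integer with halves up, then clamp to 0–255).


Multiply each channel by 1.25, round half up, clamp to [0, 255]
R: 57×1.25 = 71.25 → round → 71
G: 31×1.25 = 38.75 → round → 39
B: 9×1.25 = 11.25 → round → 11
= RGB(71, 39, 11)


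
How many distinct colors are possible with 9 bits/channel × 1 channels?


Total bits = 9 bits/channel × 1 channels = 9 bits
Distinct colors = 2^9
= 512 colors


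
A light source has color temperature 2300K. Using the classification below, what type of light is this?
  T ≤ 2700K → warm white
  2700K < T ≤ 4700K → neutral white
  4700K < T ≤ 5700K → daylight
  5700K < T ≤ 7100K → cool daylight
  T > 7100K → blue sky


Temperature: 2300K
2300K ≤ 2700K → warm white
Classification: warm white


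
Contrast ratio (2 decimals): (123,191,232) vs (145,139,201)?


Linearize each sRGB channel c=v/255: c/12.92 if c ≤ 0.04045 else ((c+0.055)/1.055)^2.4
L = 0.2126×R_lin + 0.7152×G_lin + 0.0722×B_lin
Color 1 (123,191,232):
  R=123: 123/255≈0.4824 > 0.04045 → ((0.4824+0.055)/1.055)^2.4 ≈ 0.19807
  G=191: 191/255≈0.7490 > 0.04045 → ((0.7490+0.055)/1.055)^2.4 ≈ 0.52100
  B=232: 232/255≈0.9098 > 0.04045 → ((0.9098+0.055)/1.055)^2.4 ≈ 0.80695
  L1 = 0.2126×0.19807 + 0.7152×0.52100 + 0.0722×0.80695 ≈ 0.47299
Color 2 (145,139,201):
  R=145: 145/255≈0.5686 > 0.04045 → ((0.5686+0.055)/1.055)^2.4 ≈ 0.28315
  G=139: 139/255≈0.5451 > 0.04045 → ((0.5451+0.055)/1.055)^2.4 ≈ 0.25818
  B=201: 201/255≈0.7882 > 0.04045 → ((0.7882+0.055)/1.055)^2.4 ≈ 0.58408
  L2 = 0.2126×0.28315 + 0.7152×0.25818 + 0.0722×0.58408 ≈ 0.28702
Lighter = 0.47299, Darker = 0.28702
Ratio = (L_lighter + 0.05) / (L_darker + 0.05)
Ratio = (0.47299 + 0.05) / (0.28702 + 0.05) = 0.52299 / 0.33702 ≈ 1.5518
Ratio ≈ 1.55:1


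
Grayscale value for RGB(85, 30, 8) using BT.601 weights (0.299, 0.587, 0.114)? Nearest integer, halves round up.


Gray = 0.299×R + 0.587×G + 0.114×B
Gray = 0.299×85 + 0.587×30 + 0.114×8
Gray = 25.415 + 17.610 + 0.912
Gray = 43.937 → round half up → 44
Gray = 44


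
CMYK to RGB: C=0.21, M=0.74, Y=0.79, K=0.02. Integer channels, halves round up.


R = 255 × (1-C) × (1-K) = 255 × 0.79 × 0.98 = 197.421 → 197
G = 255 × (1-M) × (1-K) = 255 × 0.26 × 0.98 = 64.974 → 65
B = 255 × (1-Y) × (1-K) = 255 × 0.21 × 0.98 = 52.479 → 52
= RGB(197, 65, 52)


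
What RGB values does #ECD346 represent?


EC → 236 (R)
D3 → 211 (G)
46 → 70 (B)
= RGB(236, 211, 70)


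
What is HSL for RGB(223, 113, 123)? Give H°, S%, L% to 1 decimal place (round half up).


Normalize: R'=223/255≈0.8745, G'=113/255≈0.4431, B'=123/255≈0.4824
Max=223/255, Min=113/255, Δ=Max-Min=110/255
L = (Max+Min)/2 = (223+113)/510 = 336/510 = 0.65882… → L = 65.9%
L > 0.5 → S = Δ/(2-Max-Min) = 110/(510-223-113) = 110/174 = 0.63218… → S = 63.2%
(the 1/255 factors cancel in S and H, so raw channel differences can be used)
Max is R' → H = 60 × (((G-B)/Δ) mod 6) = 60 × (((113-123)/110) mod 6)
  (-10)/110 = -0.0909…; negative, so add 6 → 5.9090…
  H = 60 × 5.9090… = 354.545…° → H = 354.5°
= HSL(354.5°, 63.2%, 65.9%)


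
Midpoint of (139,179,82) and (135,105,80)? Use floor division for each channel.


Midpoint: each channel = ⌊(C₁+C₂)/2⌋
R: ⌊(139+135)/2⌋ = 137
G: ⌊(179+105)/2⌋ = 142
B: ⌊(82+80)/2⌋ = 81
= RGB(137, 142, 81)


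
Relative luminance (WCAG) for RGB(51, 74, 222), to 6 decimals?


Linearize each channel (sRGB transfer function): c = v/255; c_lin = c/12.92 if c ≤ 0.04045, else ((c+0.055)/1.055)^2.4
  R: 51/255 ≈ 0.200000 > 0.04045 → ((0.200000+0.055)/1.055)^2.4 ≈ 0.033105
  G: 74/255 ≈ 0.290196 > 0.04045 → ((0.290196+0.055)/1.055)^2.4 ≈ 0.068478
  B: 222/255 ≈ 0.870588 > 0.04045 → ((0.870588+0.055)/1.055)^2.4 ≈ 0.730461
R_lin = 0.033105, G_lin = 0.068478, B_lin = 0.730461
L = 0.2126×R + 0.7152×G + 0.0722×B
L = 0.2126×0.033105 + 0.7152×0.068478 + 0.0722×0.730461
L ≈ 0.108753


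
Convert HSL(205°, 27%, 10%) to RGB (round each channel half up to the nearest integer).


H=205°, S=0.27, L=0.10
C = (1-|2L-1|)×S = (1-|-0.80|)×0.27 = 0.054
H' = H/60 = 205/60 ≈ 3.4167; X = C×(1-|H' mod 2 - 1|) = 0.0315
m = L - C/2 = 0.10 - 0.027 = 0.073
Sector ⌊H'⌋ = 3 → (R',G',B') = (0.0, 0.0315, 0.054)
RGB = ((R'+m)×255, (G'+m)×255, (B'+m)×255) = (18.615, 26.6475, 32.385)
Round half up → RGB(19, 27, 32)


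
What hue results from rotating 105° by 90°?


New hue = (H + rotation) mod 360
New hue = (105 + 90) mod 360
= 195 mod 360
= 195°


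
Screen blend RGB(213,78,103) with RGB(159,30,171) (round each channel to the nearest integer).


Screen: C = 255 - (255-A)×(255-B)/255, rounded to nearest integer
R: 255 - (255-213)×(255-159)/255 = 255 - 4032/255 ≈ 255 - 15.812 = 239.188 → 239
G: 255 - (255-78)×(255-30)/255 = 255 - 39825/255 ≈ 255 - 156.176 = 98.824 → 99
B: 255 - (255-103)×(255-171)/255 = 255 - 12768/255 ≈ 255 - 50.071 = 204.929 → 205
= RGB(239, 99, 205)


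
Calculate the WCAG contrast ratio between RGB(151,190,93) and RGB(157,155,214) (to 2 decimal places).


Linearize each sRGB channel c=v/255: c/12.92 if c ≤ 0.04045 else ((c+0.055)/1.055)^2.4
L = 0.2126×R_lin + 0.7152×G_lin + 0.0722×B_lin
Color 1 (151,190,93):
  R=151: 151/255≈0.5922 > 0.04045 → ((0.5922+0.055)/1.055)^2.4 ≈ 0.30947
  G=190: 190/255≈0.7451 > 0.04045 → ((0.7451+0.055)/1.055)^2.4 ≈ 0.51492
  B=93: 93/255≈0.3647 > 0.04045 → ((0.3647+0.055)/1.055)^2.4 ≈ 0.10946
  L1 = 0.2126×0.30947 + 0.7152×0.51492 + 0.0722×0.10946 ≈ 0.44197
Color 2 (157,155,214):
  R=157: 157/255≈0.6157 > 0.04045 → ((0.6157+0.055)/1.055)^2.4 ≈ 0.33716
  G=155: 155/255≈0.6078 > 0.04045 → ((0.6078+0.055)/1.055)^2.4 ≈ 0.32778
  B=214: 214/255≈0.8392 > 0.04045 → ((0.8392+0.055)/1.055)^2.4 ≈ 0.67244
  L2 = 0.2126×0.33716 + 0.7152×0.32778 + 0.0722×0.67244 ≈ 0.35466
Lighter = 0.44197, Darker = 0.35466
Ratio = (L_lighter + 0.05) / (L_darker + 0.05)
Ratio = (0.44197 + 0.05) / (0.35466 + 0.05) = 0.49197 / 0.40466 ≈ 1.2158
Ratio ≈ 1.22:1


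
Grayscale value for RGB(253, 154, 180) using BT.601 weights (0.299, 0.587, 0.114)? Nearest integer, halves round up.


Gray = 0.299×R + 0.587×G + 0.114×B
Gray = 0.299×253 + 0.587×154 + 0.114×180
Gray = 75.647 + 90.398 + 20.520
Gray = 186.565 → round half up → 187
Gray = 187


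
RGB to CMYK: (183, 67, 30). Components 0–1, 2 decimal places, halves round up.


R'=183/255≈0.7176, G'=67/255≈0.2627, B'=30/255≈0.1176
K = 1 - max(R',G',B') = 1 - 183/255 = 72/255 = 0.28235… → 0.28
(1-R'-K)/(1-K) simplifies to (max-R)/max with max = 183:
C = (183-183)/183 = 0/183 = 0 → 0.00
M = (183-67)/183 = 116/183 = 0.63387… → 0.63
Y = (183-30)/183 = 153/183 = 0.83606… → 0.84
= CMYK(0.00, 0.63, 0.84, 0.28)


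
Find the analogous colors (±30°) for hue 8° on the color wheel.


Base hue: 8°
Left analog: (8 - 30) mod 360 = 338°
Right analog: (8 + 30) mod 360 = 38°
Analogous hues = 338° and 38°


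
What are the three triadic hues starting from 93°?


Triadic: equally spaced at 120° intervals
H1 = 93°
H2 = (93 + 120) mod 360 = 213°
H3 = (93 + 240) mod 360 = 333°
Triadic = 93°, 213°, 333°


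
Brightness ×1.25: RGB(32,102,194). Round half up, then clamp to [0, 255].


Multiply each channel by 1.25, round half up, clamp to [0, 255]
R: 32×1.25 = 40
G: 102×1.25 = 127.5 → round → 128
B: 194×1.25 = 242.5 → round → 243
= RGB(40, 128, 243)


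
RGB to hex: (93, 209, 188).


R = 93 → 5D (hex)
G = 209 → D1 (hex)
B = 188 → BC (hex)
Hex = #5DD1BC


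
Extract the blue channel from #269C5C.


Color: #269C5C
R = 26 = 38
G = 9C = 156
B = 5C = 92
Blue = 92


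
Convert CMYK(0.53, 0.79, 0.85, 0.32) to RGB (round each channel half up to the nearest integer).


R = 255 × (1-C) × (1-K) = 255 × 0.47 × 0.68 = 81.498 → 81
G = 255 × (1-M) × (1-K) = 255 × 0.21 × 0.68 = 36.414 → 36
B = 255 × (1-Y) × (1-K) = 255 × 0.15 × 0.68 = 26.01 → 26
= RGB(81, 36, 26)


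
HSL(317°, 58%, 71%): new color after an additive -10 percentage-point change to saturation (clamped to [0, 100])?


Original S = 58%
Adjustment = -10 percentage points
New S = 58 + (-10) = 48
Clamp to [0, 100] → 48
= HSL(317°, 48%, 71%)


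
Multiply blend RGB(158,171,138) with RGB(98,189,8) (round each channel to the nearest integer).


Multiply: C = A×B/255, rounded to nearest integer
R: 158×98/255 = 15484/255 ≈ 60.722 → 61
G: 171×189/255 = 32319/255 ≈ 126.741 → 127
B: 138×8/255 = 1104/255 ≈ 4.329 → 4
= RGB(61, 127, 4)


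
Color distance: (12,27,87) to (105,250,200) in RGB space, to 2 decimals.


d = √[(R₁-R₂)² + (G₁-G₂)² + (B₁-B₂)²]
d = √[(12-105)² + (27-250)² + (87-200)²]
d = √[8649 + 49729 + 12769]
d = √71147
d ≈ 266.73


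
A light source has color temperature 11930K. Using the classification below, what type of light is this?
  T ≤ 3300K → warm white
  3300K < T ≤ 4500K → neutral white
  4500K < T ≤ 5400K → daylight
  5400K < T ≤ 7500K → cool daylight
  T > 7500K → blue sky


Temperature: 11930K
11930K > 7500K → blue sky
Classification: blue sky


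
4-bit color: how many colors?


Colors = 2^bits = 2^4
= 16 colors


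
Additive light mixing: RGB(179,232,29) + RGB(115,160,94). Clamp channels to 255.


Additive: each channel = min(255, C₁+C₂)
R: 179+115 = 294 → 255
G: 232+160 = 392 → 255
B: 29+94 = 123 → 123
= RGB(255, 255, 123)


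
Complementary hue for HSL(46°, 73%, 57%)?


Complement = opposite side of color wheel = hue + 180°
H' = (46 + 180) mod 360 = 226°
S and L unchanged.
= HSL(226°, 73%, 57%)


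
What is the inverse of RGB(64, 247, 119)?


Invert: (255-R, 255-G, 255-B)
R: 255-64 = 191
G: 255-247 = 8
B: 255-119 = 136
= RGB(191, 8, 136)


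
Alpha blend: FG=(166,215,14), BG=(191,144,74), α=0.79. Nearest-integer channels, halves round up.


C = α×F + (1-α)×B, with 1-α = 0.21
R: 0.79×166 + 0.21×191 = 131.14 + 40.11 = 171.25 → 171
G: 0.79×215 + 0.21×144 = 169.85 + 30.24 = 200.09 → 200
B: 0.79×14 + 0.21×74 = 11.06 + 15.54 = 26.60 → 27
= RGB(171, 200, 27)


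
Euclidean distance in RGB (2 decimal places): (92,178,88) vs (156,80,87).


d = √[(R₁-R₂)² + (G₁-G₂)² + (B₁-B₂)²]
d = √[(92-156)² + (178-80)² + (88-87)²]
d = √[4096 + 9604 + 1]
d = √13701
d ≈ 117.05


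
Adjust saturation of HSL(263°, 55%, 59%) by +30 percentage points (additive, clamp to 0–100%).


Original S = 55%
Adjustment = +30 percentage points
New S = 55 + (30) = 85
Clamp to [0, 100] → 85
= HSL(263°, 85%, 59%)


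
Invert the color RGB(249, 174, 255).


Invert: (255-R, 255-G, 255-B)
R: 255-249 = 6
G: 255-174 = 81
B: 255-255 = 0
= RGB(6, 81, 0)


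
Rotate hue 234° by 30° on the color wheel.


New hue = (H + rotation) mod 360
New hue = (234 + 30) mod 360
= 264 mod 360
= 264°


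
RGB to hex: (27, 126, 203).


R = 27 → 1B (hex)
G = 126 → 7E (hex)
B = 203 → CB (hex)
Hex = #1B7ECB


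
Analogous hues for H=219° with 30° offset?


Base hue: 219°
Left analog: (219 - 30) mod 360 = 189°
Right analog: (219 + 30) mod 360 = 249°
Analogous hues = 189° and 249°


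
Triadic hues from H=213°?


Triadic: equally spaced at 120° intervals
H1 = 213°
H2 = (213 + 120) mod 360 = 333°
H3 = (213 + 240) mod 360 = 93°
Triadic = 213°, 333°, 93°


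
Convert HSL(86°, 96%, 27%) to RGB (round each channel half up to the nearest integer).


H=86°, S=0.96, L=0.27
C = (1-|2L-1|)×S = (1-|-0.46|)×0.96 = 0.5184
H' = H/60 = 86/60 ≈ 1.4333; X = C×(1-|H' mod 2 - 1|) = 0.29376
m = L - C/2 = 0.27 - 0.2592 = 0.0108
Sector ⌊H'⌋ = 1 → (R',G',B') = (0.29376, 0.5184, 0.0)
RGB = ((R'+m)×255, (G'+m)×255, (B'+m)×255) = (77.6628, 134.946, 2.754)
Round half up → RGB(78, 135, 3)


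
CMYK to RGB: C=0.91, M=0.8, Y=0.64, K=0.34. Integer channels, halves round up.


R = 255 × (1-C) × (1-K) = 255 × 0.09 × 0.66 = 15.147 → 15
G = 255 × (1-M) × (1-K) = 255 × 0.20 × 0.66 = 33.66 → 34
B = 255 × (1-Y) × (1-K) = 255 × 0.36 × 0.66 = 60.588 → 61
= RGB(15, 34, 61)


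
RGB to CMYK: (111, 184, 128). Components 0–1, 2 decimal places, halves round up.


R'=111/255≈0.4353, G'=184/255≈0.7216, B'=128/255≈0.5020
K = 1 - max(R',G',B') = 1 - 184/255 = 71/255 = 0.27843… → 0.28
(1-R'-K)/(1-K) simplifies to (max-R)/max with max = 184:
C = (184-111)/184 = 73/184 = 0.39673… → 0.40
M = (184-184)/184 = 0/184 = 0 → 0.00
Y = (184-128)/184 = 56/184 = 0.30434… → 0.30
= CMYK(0.40, 0.00, 0.30, 0.28)
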